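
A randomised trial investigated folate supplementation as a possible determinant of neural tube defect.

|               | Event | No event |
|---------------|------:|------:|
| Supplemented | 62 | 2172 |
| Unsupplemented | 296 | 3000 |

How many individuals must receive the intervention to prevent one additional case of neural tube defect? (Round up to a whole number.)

17

Risk in treated group = 62/2234 = 0.02775; risk in control = 296/3296 = 0.08981.
Absolute risk reduction = 0.08981 − 0.02775 = 0.06205
NNT = 1 / ARR = 1 / 0.06205 = 16.115 → round up → 17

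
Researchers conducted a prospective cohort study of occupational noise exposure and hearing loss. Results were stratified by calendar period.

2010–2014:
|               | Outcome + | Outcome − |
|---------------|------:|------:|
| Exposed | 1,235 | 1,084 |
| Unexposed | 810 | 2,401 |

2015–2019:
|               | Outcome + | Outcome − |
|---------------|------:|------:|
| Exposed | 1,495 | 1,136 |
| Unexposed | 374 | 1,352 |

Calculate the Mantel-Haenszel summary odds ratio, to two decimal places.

3.90

OR_MH = Σ(aᵢdᵢ/nᵢ) / Σ(bᵢcᵢ/nᵢ), where nᵢ is the stratum total.
Stratum 1 (2010–2014): n = 5530; a·d/n = 1235·2401/5530 = 536.2089; b·c/n = 1084·810/5530 = 158.7776
Stratum 2 (2015–2019): n = 4357; a·d/n = 1495·1352/4357 = 463.9064; b·c/n = 1136·374/4357 = 97.5130
OR_MH = (536.2089 + 463.9064) / (158.7776 + 97.5130) = 1000.1152 / 256.2905 = 3.90227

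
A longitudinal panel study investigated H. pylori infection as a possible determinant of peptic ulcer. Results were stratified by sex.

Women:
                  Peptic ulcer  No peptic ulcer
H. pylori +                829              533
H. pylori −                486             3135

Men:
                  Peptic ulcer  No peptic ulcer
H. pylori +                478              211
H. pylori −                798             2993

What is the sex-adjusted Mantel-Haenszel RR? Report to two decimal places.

RR_MH = Σ(aᵢ·n₀ᵢ/nᵢ) / Σ(cᵢ·n₁ᵢ/nᵢ), with n₁ᵢ = aᵢ+bᵢ (exposed), n₀ᵢ = cᵢ+dᵢ (unexposed), nᵢ = n₁ᵢ+n₀ᵢ.
Stratum 1 (Women): n₁ = 1362, n₀ = 3621, n = 4983; a·n₀/n = 829·3621/4983 = 602.4100; c·n₁/n = 486·1362/4983 = 132.8380
Stratum 2 (Men): n₁ = 689, n₀ = 3791, n = 4480; a·n₀/n = 478·3791/4480 = 404.4862; c·n₁/n = 798·689/4480 = 122.7281
RR_MH = (602.4100 + 404.4862) / (132.8380 + 122.7281) = 1006.8962 / 255.5662 = 3.93986

3.94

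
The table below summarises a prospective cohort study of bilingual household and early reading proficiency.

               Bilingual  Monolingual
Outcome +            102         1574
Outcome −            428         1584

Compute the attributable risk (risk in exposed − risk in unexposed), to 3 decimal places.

Reading the table with exposure as columns: a = 102 (Bilingual, case), b = 428 (Bilingual, non-case), c = 1574 (Monolingual, case), d = 1584.
Risk in exposed = 102/530 = 0.192453; risk in unexposed = 1574/3158 = 0.498417.
Risk difference = 0.192453 − 0.498417 = -0.305964

-0.306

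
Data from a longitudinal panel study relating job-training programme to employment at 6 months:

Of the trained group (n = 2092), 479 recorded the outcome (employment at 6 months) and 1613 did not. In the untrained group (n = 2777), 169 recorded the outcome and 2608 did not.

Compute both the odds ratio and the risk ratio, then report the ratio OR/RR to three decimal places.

From the description: a = 479, b = 1613, c = 169, d = 2608.
OR = (479·2608)/(1613·169) = 1249232/272597 = 4.58271
Risk in exposed = 479/2092 = 0.22897; risk in unexposed = 169/2777 = 0.06086; RR = 3.76238
OR/RR = 4.58271 / 3.76238 = 1.21803
The outcome is not rare, so the OR lies further from 1 than the RR.

1.218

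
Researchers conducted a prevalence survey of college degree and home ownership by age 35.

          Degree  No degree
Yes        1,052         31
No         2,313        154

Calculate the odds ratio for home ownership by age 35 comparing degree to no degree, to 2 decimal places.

2.26

Reading the table with exposure as columns: a = 1052 (Degree, case), b = 2313 (Degree, non-case), c = 31 (No degree, case), d = 154.
OR = (a·d)/(b·c) = (1052 × 154) / (2313 × 31) = 162008 / 71703 = 2.25943
The odds of home ownership by age 35 are about 2.26 times as high in the degree group.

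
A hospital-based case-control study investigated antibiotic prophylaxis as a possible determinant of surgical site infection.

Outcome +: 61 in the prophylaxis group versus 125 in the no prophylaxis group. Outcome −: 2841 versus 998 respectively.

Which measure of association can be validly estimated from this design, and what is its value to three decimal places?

From the description: a = 61, b = 2841, c = 125, d = 998.
This is a hospital-based case-control study: participants were sampled on outcome status, so risks in the source population cannot be estimated directly — relative risk is not valid here. The odds ratio is the appropriate measure.
OR = (a·d)/(b·c) = (61 × 998) / (2841 × 125) = 60878 / 355125 = 0.17143

0.171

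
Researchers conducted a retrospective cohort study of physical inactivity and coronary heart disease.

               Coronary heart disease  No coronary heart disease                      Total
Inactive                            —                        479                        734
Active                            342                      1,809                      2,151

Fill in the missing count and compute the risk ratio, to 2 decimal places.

The missing cell is in the exposed row: 734 − 479 = 255.
So a = 255, b = 479, c = 342, d = 1809.
RR = [a/(a+b)] / [c/(c+d)] = (255/734) / (342/2151) = 0.34741/0.15900 = 2.18504

2.19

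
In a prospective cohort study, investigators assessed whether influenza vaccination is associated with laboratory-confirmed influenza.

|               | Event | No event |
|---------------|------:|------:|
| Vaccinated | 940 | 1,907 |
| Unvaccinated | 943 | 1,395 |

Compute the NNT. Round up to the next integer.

Risk in treated group = 940/2847 = 0.33017; risk in control = 943/2338 = 0.40334.
Absolute risk reduction = 0.40334 − 0.33017 = 0.07316
NNT = 1 / ARR = 1 / 0.07316 = 13.668 → round up → 14

14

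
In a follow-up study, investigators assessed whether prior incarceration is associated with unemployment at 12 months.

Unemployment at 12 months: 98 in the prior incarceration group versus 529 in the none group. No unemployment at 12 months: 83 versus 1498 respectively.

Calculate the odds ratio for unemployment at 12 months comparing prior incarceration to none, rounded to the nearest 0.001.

From the description: a = 98, b = 83, c = 529, d = 1498.
OR = (a·d)/(b·c) = (98 × 1498) / (83 × 529) = 146804 / 43907 = 3.34352
The odds of unemployment at 12 months are about 3.34 times as high in the prior incarceration group.

3.344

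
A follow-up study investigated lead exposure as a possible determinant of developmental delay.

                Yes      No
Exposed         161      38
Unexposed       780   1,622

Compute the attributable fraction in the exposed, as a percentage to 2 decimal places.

Cells: a = 161, b = 38, c = 780, d = 1622.
Risk in exposed = 161/199 = 0.80905; risk in unexposed = 780/2402 = 0.32473.
RR = 0.80905/0.32473 = 2.49144
AR% = (RR − 1)/RR × 100 = (2.49144 − 1)/2.49144 × 100 = 59.8626%

59.86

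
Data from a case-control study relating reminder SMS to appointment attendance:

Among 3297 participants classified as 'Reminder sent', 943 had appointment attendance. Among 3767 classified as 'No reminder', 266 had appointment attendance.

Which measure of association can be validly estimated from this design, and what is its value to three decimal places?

From the description: a = 943, b = 2354, c = 266, d = 3501.
This is a case-control study: participants were sampled on outcome status, so risks in the source population cannot be estimated directly — relative risk is not valid here. The odds ratio is the appropriate measure.
OR = (a·d)/(b·c) = (943 × 3501) / (2354 × 266) = 3301443 / 626164 = 5.27249

5.272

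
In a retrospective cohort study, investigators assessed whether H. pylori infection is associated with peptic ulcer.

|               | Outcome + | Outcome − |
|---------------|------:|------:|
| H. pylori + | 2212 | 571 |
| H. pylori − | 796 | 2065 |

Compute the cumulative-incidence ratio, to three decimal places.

Cells: a = 2212, b = 571, c = 796, d = 2065.
Risk in exposed = 2212/2783 = 0.79483; risk in unexposed = 796/2861 = 0.27822.
RR = 0.79483 / 0.27822 = 2.85678
The risk among the exposed is 2.86 times that among the unexposed.

2.857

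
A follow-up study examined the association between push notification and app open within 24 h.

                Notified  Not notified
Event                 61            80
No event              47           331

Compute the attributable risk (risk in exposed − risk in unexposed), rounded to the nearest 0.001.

Reading the table with exposure as columns: a = 61 (Notified, case), b = 47 (Notified, non-case), c = 80 (Not notified, case), d = 331.
Risk in exposed = 61/108 = 0.564815; risk in unexposed = 80/411 = 0.194647.
Risk difference = 0.564815 − 0.194647 = 0.370168

0.370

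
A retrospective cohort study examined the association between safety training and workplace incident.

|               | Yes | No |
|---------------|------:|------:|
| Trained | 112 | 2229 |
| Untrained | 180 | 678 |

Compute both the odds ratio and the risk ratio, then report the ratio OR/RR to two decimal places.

0.83

Cells: a = 112, b = 2229, c = 180, d = 678.
OR = (112·678)/(2229·180) = 75936/401220 = 0.18926
Risk in exposed = 112/2341 = 0.04784; risk in unexposed = 180/858 = 0.20979; RR = 0.22805
OR/RR = 0.18926 / 0.22805 = 0.82992
The outcome is not rare, so the OR lies further from 1 than the RR.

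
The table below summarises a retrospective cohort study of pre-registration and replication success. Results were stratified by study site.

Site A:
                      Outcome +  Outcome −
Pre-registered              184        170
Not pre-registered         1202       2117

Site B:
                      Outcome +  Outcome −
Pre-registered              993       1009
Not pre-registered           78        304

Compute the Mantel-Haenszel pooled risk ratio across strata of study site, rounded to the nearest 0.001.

RR_MH = Σ(aᵢ·n₀ᵢ/nᵢ) / Σ(cᵢ·n₁ᵢ/nᵢ), with n₁ᵢ = aᵢ+bᵢ (exposed), n₀ᵢ = cᵢ+dᵢ (unexposed), nᵢ = n₁ᵢ+n₀ᵢ.
Stratum 1 (Site A): n₁ = 354, n₀ = 3319, n = 3673; a·n₀/n = 184·3319/3673 = 166.2663; c·n₁/n = 1202·354/3673 = 115.8475
Stratum 2 (Site B): n₁ = 2002, n₀ = 382, n = 2384; a·n₀/n = 993·382/2384 = 159.1133; c·n₁/n = 78·2002/2384 = 65.5017
RR_MH = (166.2663 + 159.1133) / (115.8475 + 65.5017) = 325.3795 / 181.3492 = 1.79422

1.794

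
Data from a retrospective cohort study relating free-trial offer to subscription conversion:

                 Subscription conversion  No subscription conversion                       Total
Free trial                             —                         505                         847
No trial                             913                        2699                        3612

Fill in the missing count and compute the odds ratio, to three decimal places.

2.002

The missing cell is in the exposed row: 847 − 505 = 342.
So a = 342, b = 505, c = 913, d = 2699.
OR = (a·d)/(b·c) = (342 × 2699) / (505 × 913) = 923058 / 461065 = 2.00201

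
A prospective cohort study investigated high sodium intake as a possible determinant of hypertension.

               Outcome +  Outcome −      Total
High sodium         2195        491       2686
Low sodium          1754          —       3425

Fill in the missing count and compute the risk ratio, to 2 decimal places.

1.60

The missing cell is in the unexposed row: 3425 − 1754 = 1671.
So a = 2195, b = 491, c = 1754, d = 1671.
RR = [a/(a+b)] / [c/(c+d)] = (2195/2686) / (1754/3425) = 0.81720/0.51212 = 1.59573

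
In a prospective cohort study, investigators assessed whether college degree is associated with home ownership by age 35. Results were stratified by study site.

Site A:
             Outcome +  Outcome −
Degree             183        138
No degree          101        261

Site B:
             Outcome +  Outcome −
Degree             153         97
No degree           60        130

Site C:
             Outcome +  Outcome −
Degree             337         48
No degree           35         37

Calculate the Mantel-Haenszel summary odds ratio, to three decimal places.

OR_MH = Σ(aᵢdᵢ/nᵢ) / Σ(bᵢcᵢ/nᵢ), where nᵢ is the stratum total.
Stratum 1 (Site A): n = 683; a·d/n = 183·261/683 = 69.9312; b·c/n = 138·101/683 = 20.4070
Stratum 2 (Site B): n = 440; a·d/n = 153·130/440 = 45.2045; b·c/n = 97·60/440 = 13.2273
Stratum 3 (Site C): n = 457; a·d/n = 337·37/457 = 27.2845; b·c/n = 48·35/457 = 3.6761
OR_MH = (69.9312 + 45.2045 + 27.2845) / (20.4070 + 13.2273 + 3.6761) = 142.4202 / 37.3104 = 3.81717

3.817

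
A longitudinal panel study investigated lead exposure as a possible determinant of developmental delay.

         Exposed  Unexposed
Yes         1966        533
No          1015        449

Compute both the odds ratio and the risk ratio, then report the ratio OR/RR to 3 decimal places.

Reading the table with exposure as columns: a = 1966 (Exposed, case), b = 1015 (Exposed, non-case), c = 533 (Unexposed, case), d = 449.
OR = (1966·449)/(1015·533) = 882734/540995 = 1.63169
Risk in exposed = 1966/2981 = 0.65951; risk in unexposed = 533/982 = 0.54277; RR = 1.21508
OR/RR = 1.63169 / 1.21508 = 1.34286
The outcome is not rare, so the OR lies further from 1 than the RR.

1.343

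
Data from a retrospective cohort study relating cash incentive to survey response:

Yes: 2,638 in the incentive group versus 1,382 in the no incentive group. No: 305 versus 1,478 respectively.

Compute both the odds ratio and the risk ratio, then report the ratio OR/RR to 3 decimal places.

4.987

From the description: a = 2638, b = 305, c = 1382, d = 1478.
OR = (2638·1478)/(305·1382) = 3898964/421510 = 9.24999
Risk in exposed = 2638/2943 = 0.89636; risk in unexposed = 1382/2860 = 0.48322; RR = 1.85499
OR/RR = 9.24999 / 1.85499 = 4.98653
The outcome is not rare, so the OR lies further from 1 than the RR.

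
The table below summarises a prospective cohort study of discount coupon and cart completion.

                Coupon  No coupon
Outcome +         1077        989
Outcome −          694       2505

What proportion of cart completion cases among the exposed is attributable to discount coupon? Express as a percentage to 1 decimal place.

53.5

Reading the table with exposure as columns: a = 1077 (Coupon, case), b = 694 (Coupon, non-case), c = 989 (No coupon, case), d = 2505.
Risk in exposed = 1077/1771 = 0.60813; risk in unexposed = 989/3494 = 0.28306.
RR = 0.60813/0.28306 = 2.14844
AR% = (RR − 1)/RR × 100 = (2.14844 − 1)/2.14844 × 100 = 53.4547%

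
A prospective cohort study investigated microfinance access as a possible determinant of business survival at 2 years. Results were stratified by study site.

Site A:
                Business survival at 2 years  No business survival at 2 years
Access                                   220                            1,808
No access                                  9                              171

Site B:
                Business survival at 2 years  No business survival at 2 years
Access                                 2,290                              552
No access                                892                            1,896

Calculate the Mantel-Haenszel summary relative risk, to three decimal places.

RR_MH = Σ(aᵢ·n₀ᵢ/nᵢ) / Σ(cᵢ·n₁ᵢ/nᵢ), with n₁ᵢ = aᵢ+bᵢ (exposed), n₀ᵢ = cᵢ+dᵢ (unexposed), nᵢ = n₁ᵢ+n₀ᵢ.
Stratum 1 (Site A): n₁ = 2028, n₀ = 180, n = 2208; a·n₀/n = 220·180/2208 = 17.9348; c·n₁/n = 9·2028/2208 = 8.2663
Stratum 2 (Site B): n₁ = 2842, n₀ = 2788, n = 5630; a·n₀/n = 2290·2788/5630 = 1134.0178; c·n₁/n = 892·2842/5630 = 450.2778
RR_MH = (17.9348 + 1134.0178) / (8.2663 + 450.2778) = 1151.9525 / 458.5441 = 2.51220

2.512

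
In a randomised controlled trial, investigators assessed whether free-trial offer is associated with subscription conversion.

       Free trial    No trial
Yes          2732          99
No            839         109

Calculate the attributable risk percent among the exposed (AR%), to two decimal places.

Reading the table with exposure as columns: a = 2732 (Free trial, case), b = 839 (Free trial, non-case), c = 99 (No trial, case), d = 109.
Risk in exposed = 2732/3571 = 0.76505; risk in unexposed = 99/208 = 0.47596.
RR = 0.76505/0.47596 = 1.60738
AR% = (RR − 1)/RR × 100 = (1.60738 − 1)/1.60738 × 100 = 37.7870%

37.79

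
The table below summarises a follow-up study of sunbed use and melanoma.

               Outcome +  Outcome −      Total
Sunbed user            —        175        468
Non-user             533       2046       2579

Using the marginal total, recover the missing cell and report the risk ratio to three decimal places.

The missing cell is in the exposed row: 468 − 175 = 293.
So a = 293, b = 175, c = 533, d = 2046.
RR = [a/(a+b)] / [c/(c+d)] = (293/468) / (533/2579) = 0.62607/0.20667 = 3.02933

3.029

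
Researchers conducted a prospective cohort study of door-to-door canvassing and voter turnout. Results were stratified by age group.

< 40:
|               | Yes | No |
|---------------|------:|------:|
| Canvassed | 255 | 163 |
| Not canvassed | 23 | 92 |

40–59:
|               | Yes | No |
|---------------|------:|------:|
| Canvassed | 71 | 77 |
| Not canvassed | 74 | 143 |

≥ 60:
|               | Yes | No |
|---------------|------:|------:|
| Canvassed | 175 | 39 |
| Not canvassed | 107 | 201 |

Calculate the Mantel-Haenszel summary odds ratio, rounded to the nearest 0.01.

4.54

OR_MH = Σ(aᵢdᵢ/nᵢ) / Σ(bᵢcᵢ/nᵢ), where nᵢ is the stratum total.
Stratum 1 (< 40): n = 533; a·d/n = 255·92/533 = 44.0150; b·c/n = 163·23/533 = 7.0338
Stratum 2 (40–59): n = 365; a·d/n = 71·143/365 = 27.8164; b·c/n = 77·74/365 = 15.6110
Stratum 3 (≥ 60): n = 522; a·d/n = 175·201/522 = 67.3851; b·c/n = 39·107/522 = 7.9943
OR_MH = (44.0150 + 27.8164 + 67.3851) / (7.0338 + 15.6110 + 7.9943) = 139.2165 / 30.6390 = 4.54377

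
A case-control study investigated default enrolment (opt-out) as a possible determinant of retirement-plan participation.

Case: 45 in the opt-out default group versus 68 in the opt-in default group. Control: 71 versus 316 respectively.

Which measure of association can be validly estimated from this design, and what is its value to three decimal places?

From the description: a = 45, b = 71, c = 68, d = 316.
This is a case-control study: participants were sampled on outcome status, so risks in the source population cannot be estimated directly — relative risk is not valid here. The odds ratio is the appropriate measure.
OR = (a·d)/(b·c) = (45 × 316) / (71 × 68) = 14220 / 4828 = 2.94532

2.945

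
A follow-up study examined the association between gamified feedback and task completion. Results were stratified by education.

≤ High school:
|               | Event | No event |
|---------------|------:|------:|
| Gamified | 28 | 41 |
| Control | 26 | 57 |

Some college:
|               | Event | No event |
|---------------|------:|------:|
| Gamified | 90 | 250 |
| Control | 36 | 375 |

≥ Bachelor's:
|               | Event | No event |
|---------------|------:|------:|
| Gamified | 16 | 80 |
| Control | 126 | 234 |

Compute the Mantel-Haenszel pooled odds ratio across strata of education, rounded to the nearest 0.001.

OR_MH = Σ(aᵢdᵢ/nᵢ) / Σ(bᵢcᵢ/nᵢ), where nᵢ is the stratum total.
Stratum 1 (≤ High school): n = 152; a·d/n = 28·57/152 = 10.5000; b·c/n = 41·26/152 = 7.0132
Stratum 2 (Some college): n = 751; a·d/n = 90·375/751 = 44.9401; b·c/n = 250·36/751 = 11.9840
Stratum 3 (≥ Bachelor's): n = 456; a·d/n = 16·234/456 = 8.2105; b·c/n = 80·126/456 = 22.1053
OR_MH = (10.5000 + 44.9401 + 8.2105) / (7.0132 + 11.9840 + 22.1053) = 63.6506 / 41.1024 = 1.54858

1.549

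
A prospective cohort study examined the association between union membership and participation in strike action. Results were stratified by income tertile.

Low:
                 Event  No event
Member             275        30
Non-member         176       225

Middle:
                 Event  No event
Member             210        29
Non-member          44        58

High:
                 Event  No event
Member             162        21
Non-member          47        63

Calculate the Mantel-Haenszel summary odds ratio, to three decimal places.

10.843

OR_MH = Σ(aᵢdᵢ/nᵢ) / Σ(bᵢcᵢ/nᵢ), where nᵢ is the stratum total.
Stratum 1 (Low): n = 706; a·d/n = 275·225/706 = 87.6416; b·c/n = 30·176/706 = 7.4788
Stratum 2 (Middle): n = 341; a·d/n = 210·58/341 = 35.7185; b·c/n = 29·44/341 = 3.7419
Stratum 3 (High): n = 293; a·d/n = 162·63/293 = 34.8328; b·c/n = 21·47/293 = 3.3686
OR_MH = (87.6416 + 35.7185 + 34.8328) / (7.4788 + 3.7419 + 3.3686) = 158.1929 / 14.5893 = 10.84308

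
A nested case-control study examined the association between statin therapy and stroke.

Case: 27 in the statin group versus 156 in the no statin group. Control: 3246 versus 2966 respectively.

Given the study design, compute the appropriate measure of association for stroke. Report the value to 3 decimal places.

From the description: a = 27, b = 3246, c = 156, d = 2966.
This is a nested case-control study: participants were sampled on outcome status, so risks in the source population cannot be estimated directly — relative risk is not valid here. The odds ratio is the appropriate measure.
OR = (a·d)/(b·c) = (27 × 2966) / (3246 × 156) = 80082 / 506376 = 0.15815

0.158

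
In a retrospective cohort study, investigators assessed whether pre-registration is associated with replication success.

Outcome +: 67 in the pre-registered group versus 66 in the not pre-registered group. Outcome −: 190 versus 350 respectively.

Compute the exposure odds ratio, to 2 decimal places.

From the description: a = 67, b = 190, c = 66, d = 350.
OR = (a·d)/(b·c) = (67 × 350) / (190 × 66) = 23450 / 12540 = 1.87002
The odds of replication success are about 1.87 times as high in the pre-registered group.

1.87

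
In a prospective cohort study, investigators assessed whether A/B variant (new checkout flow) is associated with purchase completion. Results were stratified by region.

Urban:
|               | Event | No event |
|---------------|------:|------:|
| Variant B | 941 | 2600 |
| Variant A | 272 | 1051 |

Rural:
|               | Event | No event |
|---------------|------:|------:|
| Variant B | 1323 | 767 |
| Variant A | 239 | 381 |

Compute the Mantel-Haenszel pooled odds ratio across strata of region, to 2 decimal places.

OR_MH = Σ(aᵢdᵢ/nᵢ) / Σ(bᵢcᵢ/nᵢ), where nᵢ is the stratum total.
Stratum 1 (Urban): n = 4864; a·d/n = 941·1051/4864 = 203.3287; b·c/n = 2600·272/4864 = 145.3947
Stratum 2 (Rural): n = 2710; a·d/n = 1323·381/2710 = 186.0011; b·c/n = 767·239/2710 = 67.6432
OR_MH = (203.3287 + 186.0011) / (145.3947 + 67.6432) = 389.3298 / 213.0379 = 1.82751

1.83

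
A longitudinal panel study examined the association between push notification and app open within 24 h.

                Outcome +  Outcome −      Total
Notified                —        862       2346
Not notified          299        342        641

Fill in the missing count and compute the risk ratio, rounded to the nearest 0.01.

1.36

The missing cell is in the exposed row: 2346 − 862 = 1484.
So a = 1484, b = 862, c = 299, d = 342.
RR = [a/(a+b)] / [c/(c+d)] = (1484/2346) / (299/641) = 0.63257/0.46646 = 1.35610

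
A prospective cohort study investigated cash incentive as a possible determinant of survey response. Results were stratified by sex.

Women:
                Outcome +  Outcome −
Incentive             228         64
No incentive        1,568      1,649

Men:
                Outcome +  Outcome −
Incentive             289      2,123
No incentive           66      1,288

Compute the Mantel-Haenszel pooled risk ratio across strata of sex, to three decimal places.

RR_MH = Σ(aᵢ·n₀ᵢ/nᵢ) / Σ(cᵢ·n₁ᵢ/nᵢ), with n₁ᵢ = aᵢ+bᵢ (exposed), n₀ᵢ = cᵢ+dᵢ (unexposed), nᵢ = n₁ᵢ+n₀ᵢ.
Stratum 1 (Women): n₁ = 292, n₀ = 3217, n = 3509; a·n₀/n = 228·3217/3509 = 209.0271; c·n₁/n = 1568·292/3509 = 130.4805
Stratum 2 (Men): n₁ = 2412, n₀ = 1354, n = 3766; a·n₀/n = 289·1354/3766 = 103.9049; c·n₁/n = 66·2412/3766 = 42.2708
RR_MH = (209.0271 + 103.9049) / (130.4805 + 42.2708) = 312.9320 / 172.7513 = 1.81146

1.811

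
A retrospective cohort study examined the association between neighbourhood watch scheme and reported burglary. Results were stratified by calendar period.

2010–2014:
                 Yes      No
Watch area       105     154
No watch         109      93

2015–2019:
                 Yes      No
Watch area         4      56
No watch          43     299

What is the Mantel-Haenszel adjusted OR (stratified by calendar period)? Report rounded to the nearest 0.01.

0.57

OR_MH = Σ(aᵢdᵢ/nᵢ) / Σ(bᵢcᵢ/nᵢ), where nᵢ is the stratum total.
Stratum 1 (2010–2014): n = 461; a·d/n = 105·93/461 = 21.1822; b·c/n = 154·109/461 = 36.4121
Stratum 2 (2015–2019): n = 402; a·d/n = 4·299/402 = 2.9751; b·c/n = 56·43/402 = 5.9900
OR_MH = (21.1822 + 2.9751) / (36.4121 + 5.9900) = 24.1573 / 42.4022 = 0.56972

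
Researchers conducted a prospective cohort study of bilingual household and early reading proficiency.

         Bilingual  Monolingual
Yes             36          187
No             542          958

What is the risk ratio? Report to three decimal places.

0.381

Reading the table with exposure as columns: a = 36 (Bilingual, case), b = 542 (Bilingual, non-case), c = 187 (Monolingual, case), d = 958.
Risk in exposed = 36/578 = 0.06228; risk in unexposed = 187/1145 = 0.16332.
RR = 0.06228 / 0.16332 = 0.38136
The risk is 62% lower among the exposed than among the unexposed.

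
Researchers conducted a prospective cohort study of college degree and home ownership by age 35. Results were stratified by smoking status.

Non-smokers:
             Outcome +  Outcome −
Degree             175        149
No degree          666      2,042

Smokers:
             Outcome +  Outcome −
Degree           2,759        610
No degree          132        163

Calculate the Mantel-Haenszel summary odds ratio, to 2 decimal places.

OR_MH = Σ(aᵢdᵢ/nᵢ) / Σ(bᵢcᵢ/nᵢ), where nᵢ is the stratum total.
Stratum 1 (Non-smokers): n = 3032; a·d/n = 175·2042/3032 = 117.8595; b·c/n = 149·666/3032 = 32.7289
Stratum 2 (Smokers): n = 3664; a·d/n = 2759·163/3664 = 122.7394; b·c/n = 610·132/3664 = 21.9760
OR_MH = (117.8595 + 122.7394) / (32.7289 + 21.9760) = 240.5989 / 54.7049 = 4.39812

4.40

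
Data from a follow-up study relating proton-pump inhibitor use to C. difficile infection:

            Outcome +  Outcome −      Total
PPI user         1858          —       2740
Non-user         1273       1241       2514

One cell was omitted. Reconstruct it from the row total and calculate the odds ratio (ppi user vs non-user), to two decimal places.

The missing cell is in the exposed row: 2740 − 1858 = 882.
So a = 1858, b = 882, c = 1273, d = 1241.
OR = (a·d)/(b·c) = (1858 × 1241) / (882 × 1273) = 2305778 / 1122786 = 2.05362

2.05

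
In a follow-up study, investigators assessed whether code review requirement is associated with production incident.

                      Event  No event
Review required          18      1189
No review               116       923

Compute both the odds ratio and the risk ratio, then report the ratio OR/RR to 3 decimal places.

0.902

Cells: a = 18, b = 1189, c = 116, d = 923.
OR = (18·923)/(1189·116) = 16614/137924 = 0.12046
Risk in exposed = 18/1207 = 0.01491; risk in unexposed = 116/1039 = 0.11165; RR = 0.13357
OR/RR = 0.12046 / 0.13357 = 0.90180
The outcome is not rare, so the OR lies further from 1 than the RR.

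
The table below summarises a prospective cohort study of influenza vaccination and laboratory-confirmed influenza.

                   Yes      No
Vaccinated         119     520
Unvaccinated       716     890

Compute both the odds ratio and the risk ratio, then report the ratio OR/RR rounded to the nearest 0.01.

0.68

Cells: a = 119, b = 520, c = 716, d = 890.
OR = (119·890)/(520·716) = 105910/372320 = 0.28446
Risk in exposed = 119/639 = 0.18623; risk in unexposed = 716/1606 = 0.44583; RR = 0.41771
OR/RR = 0.28446 / 0.41771 = 0.68099
The outcome is not rare, so the OR lies further from 1 than the RR.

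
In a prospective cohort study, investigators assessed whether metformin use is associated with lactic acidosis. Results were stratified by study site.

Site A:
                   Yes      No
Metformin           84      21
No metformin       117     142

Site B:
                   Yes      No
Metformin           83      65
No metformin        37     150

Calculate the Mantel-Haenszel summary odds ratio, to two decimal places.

OR_MH = Σ(aᵢdᵢ/nᵢ) / Σ(bᵢcᵢ/nᵢ), where nᵢ is the stratum total.
Stratum 1 (Site A): n = 364; a·d/n = 84·142/364 = 32.7692; b·c/n = 21·117/364 = 6.7500
Stratum 2 (Site B): n = 335; a·d/n = 83·150/335 = 37.1642; b·c/n = 65·37/335 = 7.1791
OR_MH = (32.7692 + 37.1642) / (6.7500 + 7.1791) = 69.9334 / 13.9291 = 5.02067

5.02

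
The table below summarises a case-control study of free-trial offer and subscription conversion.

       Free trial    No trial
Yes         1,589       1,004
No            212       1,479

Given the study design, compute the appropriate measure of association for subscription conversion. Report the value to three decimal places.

Reading the table with exposure as columns: a = 1589 (Free trial, case), b = 212 (Free trial, non-case), c = 1004 (No trial, case), d = 1479.
This is a case-control study: participants were sampled on outcome status, so risks in the source population cannot be estimated directly — relative risk is not valid here. The odds ratio is the appropriate measure.
OR = (a·d)/(b·c) = (1589 × 1479) / (212 × 1004) = 2350131 / 212848 = 11.04136

11.041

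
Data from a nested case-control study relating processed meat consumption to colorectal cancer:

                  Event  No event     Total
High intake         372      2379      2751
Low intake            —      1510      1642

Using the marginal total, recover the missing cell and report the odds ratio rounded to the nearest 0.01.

The missing cell is in the unexposed row: 1642 − 1510 = 132.
So a = 372, b = 2379, c = 132, d = 1510.
OR = (a·d)/(b·c) = (372 × 1510) / (2379 × 132) = 561720 / 314028 = 1.78876

1.79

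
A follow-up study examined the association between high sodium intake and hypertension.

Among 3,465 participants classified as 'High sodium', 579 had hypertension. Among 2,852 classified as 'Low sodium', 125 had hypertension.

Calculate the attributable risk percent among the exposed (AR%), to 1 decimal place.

From the description: a = 579, b = 2886, c = 125, d = 2727.
Risk in exposed = 579/3465 = 0.16710; risk in unexposed = 125/2852 = 0.04383.
RR = 0.16710/0.04383 = 3.81254
AR% = (RR − 1)/RR × 100 = (3.81254 − 1)/3.81254 × 100 = 73.7708%

73.8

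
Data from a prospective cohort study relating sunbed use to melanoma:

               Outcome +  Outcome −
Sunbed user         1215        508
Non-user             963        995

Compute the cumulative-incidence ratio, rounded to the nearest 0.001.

Cells: a = 1215, b = 508, c = 963, d = 995.
Risk in exposed = 1215/1723 = 0.70517; risk in unexposed = 963/1958 = 0.49183.
RR = 0.70517 / 0.49183 = 1.43376
The risk among the exposed is 1.43 times that among the unexposed.

1.434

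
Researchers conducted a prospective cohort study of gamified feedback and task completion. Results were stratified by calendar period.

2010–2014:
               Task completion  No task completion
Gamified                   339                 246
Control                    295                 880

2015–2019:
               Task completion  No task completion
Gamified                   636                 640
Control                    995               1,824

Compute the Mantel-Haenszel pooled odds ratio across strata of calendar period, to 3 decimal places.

2.301

OR_MH = Σ(aᵢdᵢ/nᵢ) / Σ(bᵢcᵢ/nᵢ), where nᵢ is the stratum total.
Stratum 1 (2010–2014): n = 1760; a·d/n = 339·880/1760 = 169.5000; b·c/n = 246·295/1760 = 41.2330
Stratum 2 (2015–2019): n = 4095; a·d/n = 636·1824/4095 = 283.2879; b·c/n = 640·995/4095 = 155.5067
OR_MH = (169.5000 + 283.2879) / (41.2330 + 155.5067) = 452.7879 / 196.7397 = 2.30146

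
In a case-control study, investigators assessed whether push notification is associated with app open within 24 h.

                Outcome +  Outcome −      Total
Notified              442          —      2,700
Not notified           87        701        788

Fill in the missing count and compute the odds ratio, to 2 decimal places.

The missing cell is in the exposed row: 2700 − 442 = 2258.
So a = 442, b = 2258, c = 87, d = 701.
OR = (a·d)/(b·c) = (442 × 701) / (2258 × 87) = 309842 / 196446 = 1.57724

1.58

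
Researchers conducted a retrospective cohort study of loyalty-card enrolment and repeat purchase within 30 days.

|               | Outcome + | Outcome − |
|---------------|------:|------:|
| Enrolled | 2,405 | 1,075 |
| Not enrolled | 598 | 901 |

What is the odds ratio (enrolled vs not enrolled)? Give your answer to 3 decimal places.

3.371

Cells: a = 2405, b = 1075, c = 598, d = 901.
OR = (a·d)/(b·c) = (2405 × 901) / (1075 × 598) = 2166905 / 642850 = 3.37078
The odds of repeat purchase within 30 days are about 3.37 times as high in the enrolled group.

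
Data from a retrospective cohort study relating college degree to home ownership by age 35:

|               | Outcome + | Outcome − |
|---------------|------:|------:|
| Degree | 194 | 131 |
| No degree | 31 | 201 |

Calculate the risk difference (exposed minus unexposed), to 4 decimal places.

Cells: a = 194, b = 131, c = 31, d = 201.
Risk in exposed = 194/325 = 0.596923; risk in unexposed = 31/232 = 0.133621.
Risk difference = 0.596923 − 0.133621 = 0.463302

0.4633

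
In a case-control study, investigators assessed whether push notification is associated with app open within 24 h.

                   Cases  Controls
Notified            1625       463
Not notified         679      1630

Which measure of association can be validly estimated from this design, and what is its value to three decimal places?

8.425

Cells: a = 1625, b = 463, c = 679, d = 1630.
This is a case-control study: participants were sampled on outcome status, so risks in the source population cannot be estimated directly — relative risk is not valid here. The odds ratio is the appropriate measure.
OR = (a·d)/(b·c) = (1625 × 1630) / (463 × 679) = 2648750 / 314377 = 8.42539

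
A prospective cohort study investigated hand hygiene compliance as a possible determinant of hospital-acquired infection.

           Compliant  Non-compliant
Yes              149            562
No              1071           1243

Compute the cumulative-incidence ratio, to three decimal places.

Reading the table with exposure as columns: a = 149 (Compliant, case), b = 1071 (Compliant, non-case), c = 562 (Non-compliant, case), d = 1243.
Risk in exposed = 149/1220 = 0.12213; risk in unexposed = 562/1805 = 0.31136.
RR = 0.12213 / 0.31136 = 0.39225
The risk is 61% lower among the exposed than among the unexposed.

0.392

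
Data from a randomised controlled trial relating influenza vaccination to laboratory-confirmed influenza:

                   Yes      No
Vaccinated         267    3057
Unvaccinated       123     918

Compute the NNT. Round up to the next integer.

Risk in treated group = 267/3324 = 0.08032; risk in control = 123/1041 = 0.11816.
Absolute risk reduction = 0.11816 − 0.08032 = 0.03783
NNT = 1 / ARR = 1 / 0.03783 = 26.434 → round up → 27

27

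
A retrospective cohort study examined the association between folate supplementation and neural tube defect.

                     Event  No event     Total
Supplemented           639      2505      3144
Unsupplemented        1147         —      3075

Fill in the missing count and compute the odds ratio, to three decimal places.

0.429

The missing cell is in the unexposed row: 3075 − 1147 = 1928.
So a = 639, b = 2505, c = 1147, d = 1928.
OR = (a·d)/(b·c) = (639 × 1928) / (2505 × 1147) = 1231992 / 2873235 = 0.42878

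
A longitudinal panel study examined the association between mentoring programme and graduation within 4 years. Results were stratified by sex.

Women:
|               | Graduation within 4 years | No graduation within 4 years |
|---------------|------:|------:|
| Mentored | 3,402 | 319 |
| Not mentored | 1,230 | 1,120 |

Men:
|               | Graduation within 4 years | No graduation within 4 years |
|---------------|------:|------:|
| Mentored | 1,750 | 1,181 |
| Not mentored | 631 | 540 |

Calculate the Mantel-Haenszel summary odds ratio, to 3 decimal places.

3.484

OR_MH = Σ(aᵢdᵢ/nᵢ) / Σ(bᵢcᵢ/nᵢ), where nᵢ is the stratum total.
Stratum 1 (Women): n = 6071; a·d/n = 3402·1120/6071 = 627.6132; b·c/n = 319·1230/6071 = 64.6302
Stratum 2 (Men): n = 4102; a·d/n = 1750·540/4102 = 230.3754; b·c/n = 1181·631/4102 = 181.6702
OR_MH = (627.6132 + 230.3754) / (64.6302 + 181.6702) = 857.9887 / 246.3004 = 3.48351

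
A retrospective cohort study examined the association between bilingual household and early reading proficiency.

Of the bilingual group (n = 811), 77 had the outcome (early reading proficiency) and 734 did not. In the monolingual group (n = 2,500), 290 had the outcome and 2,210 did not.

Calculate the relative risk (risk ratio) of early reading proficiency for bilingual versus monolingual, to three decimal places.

0.818

From the description: a = 77, b = 734, c = 290, d = 2210.
Risk in exposed = 77/811 = 0.09494; risk in unexposed = 290/2500 = 0.11600.
RR = 0.09494 / 0.11600 = 0.81849
The risk is 18% lower among the exposed than among the unexposed.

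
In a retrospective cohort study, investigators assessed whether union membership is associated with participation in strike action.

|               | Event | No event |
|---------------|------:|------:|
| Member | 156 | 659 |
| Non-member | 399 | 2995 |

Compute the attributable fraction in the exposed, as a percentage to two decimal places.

38.58

Cells: a = 156, b = 659, c = 399, d = 2995.
Risk in exposed = 156/815 = 0.19141; risk in unexposed = 399/3394 = 0.11756.
RR = 0.19141/0.11756 = 1.62819
AR% = (RR − 1)/RR × 100 = (1.62819 − 1)/1.62819 × 100 = 38.5822%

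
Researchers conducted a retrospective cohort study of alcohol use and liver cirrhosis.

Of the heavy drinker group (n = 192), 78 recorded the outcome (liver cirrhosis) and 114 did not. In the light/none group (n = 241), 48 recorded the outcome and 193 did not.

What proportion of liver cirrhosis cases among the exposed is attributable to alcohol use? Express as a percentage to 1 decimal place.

From the description: a = 78, b = 114, c = 48, d = 193.
Risk in exposed = 78/192 = 0.40625; risk in unexposed = 48/241 = 0.19917.
RR = 0.40625/0.19917 = 2.03971
AR% = (RR − 1)/RR × 100 = (2.03971 − 1)/2.03971 × 100 = 50.9735%

51.0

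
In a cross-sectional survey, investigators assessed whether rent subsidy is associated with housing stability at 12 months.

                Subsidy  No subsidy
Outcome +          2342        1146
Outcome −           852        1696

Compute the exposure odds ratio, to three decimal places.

Reading the table with exposure as columns: a = 2342 (Subsidy, case), b = 852 (Subsidy, non-case), c = 1146 (No subsidy, case), d = 1696.
OR = (a·d)/(b·c) = (2342 × 1696) / (852 × 1146) = 3972032 / 976392 = 4.06807
The odds of housing stability at 12 months are about 4.07 times as high in the subsidy group.

4.068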